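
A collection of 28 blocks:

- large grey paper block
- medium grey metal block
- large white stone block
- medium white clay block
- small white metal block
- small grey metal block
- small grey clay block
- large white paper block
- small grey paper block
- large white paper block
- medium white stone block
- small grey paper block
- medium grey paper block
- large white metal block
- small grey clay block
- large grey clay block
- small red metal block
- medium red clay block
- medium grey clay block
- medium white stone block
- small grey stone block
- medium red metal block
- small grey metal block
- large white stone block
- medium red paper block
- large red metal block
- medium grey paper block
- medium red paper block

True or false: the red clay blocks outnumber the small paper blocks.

False

red clay blocks: 1.
small paper blocks: 2.
The claim requires 1 > 2, which does not hold.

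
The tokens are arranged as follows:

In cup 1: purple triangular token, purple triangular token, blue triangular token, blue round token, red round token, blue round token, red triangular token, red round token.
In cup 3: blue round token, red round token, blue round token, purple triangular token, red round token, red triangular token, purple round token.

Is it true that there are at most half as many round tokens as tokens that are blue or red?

There are 9 round tokens.
There are 11 tokens that are blue or red.
The claim requires 2 × 9 = 18 ≤ 11, which does not hold.

False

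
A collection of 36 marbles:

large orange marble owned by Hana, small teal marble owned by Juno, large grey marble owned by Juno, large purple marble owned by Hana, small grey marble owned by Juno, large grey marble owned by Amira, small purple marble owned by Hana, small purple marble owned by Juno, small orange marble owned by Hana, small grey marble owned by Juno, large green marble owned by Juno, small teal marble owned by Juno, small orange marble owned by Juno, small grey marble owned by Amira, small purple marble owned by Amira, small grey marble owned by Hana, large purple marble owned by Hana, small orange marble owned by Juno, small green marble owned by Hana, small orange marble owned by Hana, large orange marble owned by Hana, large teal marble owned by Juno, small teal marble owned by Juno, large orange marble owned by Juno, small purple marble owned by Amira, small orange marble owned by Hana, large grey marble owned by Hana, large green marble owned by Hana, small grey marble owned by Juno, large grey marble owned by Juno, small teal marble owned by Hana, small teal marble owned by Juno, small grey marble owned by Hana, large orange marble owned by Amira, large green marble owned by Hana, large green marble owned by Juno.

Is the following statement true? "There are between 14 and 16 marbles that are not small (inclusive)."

marbles that are not small: 15.
The claim requires 14 ≤ 15 ≤ 16, which holds.

True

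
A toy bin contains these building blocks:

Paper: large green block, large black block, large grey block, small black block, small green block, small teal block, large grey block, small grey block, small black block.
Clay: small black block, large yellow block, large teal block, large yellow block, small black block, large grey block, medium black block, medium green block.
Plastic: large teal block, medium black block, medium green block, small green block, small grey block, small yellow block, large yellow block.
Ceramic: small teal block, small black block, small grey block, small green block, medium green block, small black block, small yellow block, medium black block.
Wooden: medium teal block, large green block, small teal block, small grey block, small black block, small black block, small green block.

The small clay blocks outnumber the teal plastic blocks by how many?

1

small clay blocks: 2.
teal plastic blocks: 1.
2 − 1 = 1.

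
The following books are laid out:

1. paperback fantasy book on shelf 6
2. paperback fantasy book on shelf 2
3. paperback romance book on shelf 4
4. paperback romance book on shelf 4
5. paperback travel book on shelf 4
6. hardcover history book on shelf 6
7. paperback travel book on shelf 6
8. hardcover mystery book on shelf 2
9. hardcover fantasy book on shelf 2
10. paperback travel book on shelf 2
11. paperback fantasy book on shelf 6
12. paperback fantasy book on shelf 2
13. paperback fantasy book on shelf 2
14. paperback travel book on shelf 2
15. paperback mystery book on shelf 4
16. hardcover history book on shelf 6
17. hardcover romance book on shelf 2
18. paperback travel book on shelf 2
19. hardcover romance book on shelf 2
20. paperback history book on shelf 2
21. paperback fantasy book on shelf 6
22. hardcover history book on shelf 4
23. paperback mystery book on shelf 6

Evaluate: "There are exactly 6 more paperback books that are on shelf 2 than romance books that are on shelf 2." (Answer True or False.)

paperback books on shelf 2: 7.
romance books on shelf 2: 2.
The claim requires 7 − 2 (= 5) to equal 6, which does not hold.

False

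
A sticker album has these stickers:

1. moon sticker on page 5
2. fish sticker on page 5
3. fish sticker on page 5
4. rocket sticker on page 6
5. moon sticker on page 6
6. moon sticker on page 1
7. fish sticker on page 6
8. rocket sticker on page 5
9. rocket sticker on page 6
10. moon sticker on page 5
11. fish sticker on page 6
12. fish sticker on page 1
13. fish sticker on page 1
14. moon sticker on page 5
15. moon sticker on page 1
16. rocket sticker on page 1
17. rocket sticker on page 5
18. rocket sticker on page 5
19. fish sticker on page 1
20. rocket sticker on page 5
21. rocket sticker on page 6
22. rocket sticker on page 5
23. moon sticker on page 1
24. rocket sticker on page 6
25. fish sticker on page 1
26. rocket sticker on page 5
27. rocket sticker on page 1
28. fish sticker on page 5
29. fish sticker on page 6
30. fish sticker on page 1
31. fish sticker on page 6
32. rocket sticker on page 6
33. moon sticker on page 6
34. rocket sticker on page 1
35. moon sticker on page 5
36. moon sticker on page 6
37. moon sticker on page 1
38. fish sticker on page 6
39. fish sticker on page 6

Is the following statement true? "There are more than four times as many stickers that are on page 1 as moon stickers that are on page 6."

There are 12 stickers on page 1.
There are 3 moon stickers on page 6.
The claim requires 12 > 4 × 3 = 12, which does not hold.

False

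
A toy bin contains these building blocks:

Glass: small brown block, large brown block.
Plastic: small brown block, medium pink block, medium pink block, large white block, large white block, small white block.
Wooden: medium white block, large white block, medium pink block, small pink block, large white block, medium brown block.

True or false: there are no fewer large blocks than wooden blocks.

|large blocks| = 5.
|wooden blocks| = 6.
The claim requires 5 ≥ 6, which does not hold.

False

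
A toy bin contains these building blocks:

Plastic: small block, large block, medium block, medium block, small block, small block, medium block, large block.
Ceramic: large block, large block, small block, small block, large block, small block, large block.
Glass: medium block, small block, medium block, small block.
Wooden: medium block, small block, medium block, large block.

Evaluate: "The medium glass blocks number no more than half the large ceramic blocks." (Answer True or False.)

|medium glass blocks| = 2.
|large ceramic blocks| = 4.
The claim requires 2 × 2 = 4 ≤ 4, which holds.

True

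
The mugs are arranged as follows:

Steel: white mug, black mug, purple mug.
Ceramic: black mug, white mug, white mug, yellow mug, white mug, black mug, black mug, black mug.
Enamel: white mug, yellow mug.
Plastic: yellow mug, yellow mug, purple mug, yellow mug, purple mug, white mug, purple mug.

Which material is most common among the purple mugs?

plastic

Counts by material (restricted to purple mugs): plastic 3, steel 1.
The maximum is 3, held uniquely by plastic.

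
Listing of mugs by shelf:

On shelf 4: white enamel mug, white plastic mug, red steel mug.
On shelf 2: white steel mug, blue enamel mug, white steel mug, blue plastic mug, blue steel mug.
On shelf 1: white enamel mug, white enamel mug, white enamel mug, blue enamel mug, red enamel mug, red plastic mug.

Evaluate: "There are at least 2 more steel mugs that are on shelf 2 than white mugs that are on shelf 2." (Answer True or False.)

False

steel mugs on shelf 2: 3.
white mugs on shelf 2: 2.
The claim requires 3 − 2 = 1 ≥ 2, which does not hold.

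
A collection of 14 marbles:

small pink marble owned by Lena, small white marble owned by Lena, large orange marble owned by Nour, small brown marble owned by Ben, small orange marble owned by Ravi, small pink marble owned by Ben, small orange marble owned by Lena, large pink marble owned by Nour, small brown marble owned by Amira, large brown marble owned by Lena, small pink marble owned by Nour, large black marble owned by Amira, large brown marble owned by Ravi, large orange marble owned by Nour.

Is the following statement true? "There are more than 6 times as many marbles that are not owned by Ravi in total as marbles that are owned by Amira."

Count of marbles that are not owned by Ravi: 12.
Count of marbles owned by Amira: 2.
The claim requires 12 > 6 × 2 = 12, which does not hold.

False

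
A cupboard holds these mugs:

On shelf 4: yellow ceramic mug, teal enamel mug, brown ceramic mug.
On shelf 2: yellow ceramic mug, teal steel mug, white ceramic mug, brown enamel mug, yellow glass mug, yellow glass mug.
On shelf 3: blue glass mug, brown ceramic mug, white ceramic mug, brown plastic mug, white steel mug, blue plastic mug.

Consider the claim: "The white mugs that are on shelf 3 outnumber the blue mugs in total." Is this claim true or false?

False

white mugs on shelf 3: 2.
blue mugs: 2.
The claim requires 2 > 2, which does not hold.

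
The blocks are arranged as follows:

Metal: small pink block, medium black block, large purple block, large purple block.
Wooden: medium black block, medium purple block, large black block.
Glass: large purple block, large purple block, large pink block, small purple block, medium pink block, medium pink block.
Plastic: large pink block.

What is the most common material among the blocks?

Counts by material: glass 6, metal 4, wooden 3, plastic 1.
The maximum is 6, held uniquely by glass.

glass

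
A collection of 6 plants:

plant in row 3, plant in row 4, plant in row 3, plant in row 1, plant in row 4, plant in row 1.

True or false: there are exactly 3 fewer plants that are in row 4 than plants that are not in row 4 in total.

False

plants in row 4: 2.
plants that are not in row 4: 4.
The claim requires 4 − 2 (= 2) to equal 3, which does not hold.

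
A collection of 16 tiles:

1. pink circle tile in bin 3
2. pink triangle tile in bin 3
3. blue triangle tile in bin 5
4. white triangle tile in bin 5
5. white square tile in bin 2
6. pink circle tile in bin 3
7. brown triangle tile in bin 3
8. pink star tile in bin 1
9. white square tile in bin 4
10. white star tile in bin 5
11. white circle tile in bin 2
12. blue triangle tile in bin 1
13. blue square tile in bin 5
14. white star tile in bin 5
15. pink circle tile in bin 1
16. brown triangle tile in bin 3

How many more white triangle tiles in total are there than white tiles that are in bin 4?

white triangle tiles: 1.
white tiles in bin 4: 1.
1 − 1 = 0.

0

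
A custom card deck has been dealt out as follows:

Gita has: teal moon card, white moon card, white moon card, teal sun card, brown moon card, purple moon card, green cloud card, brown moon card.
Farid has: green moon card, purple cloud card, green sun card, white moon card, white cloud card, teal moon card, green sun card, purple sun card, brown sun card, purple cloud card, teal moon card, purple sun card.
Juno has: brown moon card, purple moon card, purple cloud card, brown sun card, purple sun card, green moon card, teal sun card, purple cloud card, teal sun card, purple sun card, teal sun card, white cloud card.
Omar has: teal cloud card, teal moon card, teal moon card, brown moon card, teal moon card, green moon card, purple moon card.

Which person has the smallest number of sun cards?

Counts by player (restricted to sun cards): Juno→6, Farid→5, Gita→1, Omar→0.
The minimum is 0, held uniquely by Omar.

Omar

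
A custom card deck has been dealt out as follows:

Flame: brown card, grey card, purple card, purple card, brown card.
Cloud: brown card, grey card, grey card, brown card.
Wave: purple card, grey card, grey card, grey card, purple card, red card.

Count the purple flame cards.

2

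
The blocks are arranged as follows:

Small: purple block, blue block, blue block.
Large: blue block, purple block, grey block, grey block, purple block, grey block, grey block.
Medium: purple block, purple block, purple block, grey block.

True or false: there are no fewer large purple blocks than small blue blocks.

There are 2 large purple blocks.
There are 2 small blue blocks.
The claim requires 2 ≥ 2, which holds.

True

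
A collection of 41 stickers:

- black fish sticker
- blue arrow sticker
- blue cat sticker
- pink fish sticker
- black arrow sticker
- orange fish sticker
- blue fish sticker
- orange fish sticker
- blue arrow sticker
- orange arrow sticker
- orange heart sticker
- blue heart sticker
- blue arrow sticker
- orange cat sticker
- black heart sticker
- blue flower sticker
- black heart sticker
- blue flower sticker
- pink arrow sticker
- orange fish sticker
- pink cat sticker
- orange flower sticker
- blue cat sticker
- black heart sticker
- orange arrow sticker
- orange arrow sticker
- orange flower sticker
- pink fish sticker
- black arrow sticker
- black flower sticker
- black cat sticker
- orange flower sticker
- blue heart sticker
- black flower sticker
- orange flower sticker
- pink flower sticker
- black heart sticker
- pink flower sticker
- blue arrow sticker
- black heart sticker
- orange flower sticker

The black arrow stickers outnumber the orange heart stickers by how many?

black arrow stickers: 2.
orange heart stickers: 1.
2 − 1 = 1.

1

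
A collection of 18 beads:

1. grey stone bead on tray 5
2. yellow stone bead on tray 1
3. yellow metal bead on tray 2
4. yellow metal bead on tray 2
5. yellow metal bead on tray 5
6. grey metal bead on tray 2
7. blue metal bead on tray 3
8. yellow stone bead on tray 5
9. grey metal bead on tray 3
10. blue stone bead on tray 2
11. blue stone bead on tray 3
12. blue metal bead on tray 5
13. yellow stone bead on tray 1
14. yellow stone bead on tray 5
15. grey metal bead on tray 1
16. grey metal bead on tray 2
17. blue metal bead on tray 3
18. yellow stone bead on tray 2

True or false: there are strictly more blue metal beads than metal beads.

False

|blue metal beads| = 3.
|metal beads| = 10.
The claim requires 3 > 10, which does not hold.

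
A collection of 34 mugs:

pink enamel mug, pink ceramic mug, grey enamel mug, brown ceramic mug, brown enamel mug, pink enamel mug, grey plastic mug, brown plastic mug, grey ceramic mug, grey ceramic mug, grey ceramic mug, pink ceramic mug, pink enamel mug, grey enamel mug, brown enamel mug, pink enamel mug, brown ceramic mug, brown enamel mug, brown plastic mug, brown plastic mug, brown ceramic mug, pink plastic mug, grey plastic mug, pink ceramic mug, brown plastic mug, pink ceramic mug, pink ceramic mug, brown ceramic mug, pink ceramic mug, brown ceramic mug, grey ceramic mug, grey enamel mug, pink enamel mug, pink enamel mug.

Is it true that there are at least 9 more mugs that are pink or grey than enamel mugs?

True

|mugs that are pink or grey| = 22.
|enamel mugs| = 12.
The claim requires 22 − 12 = 10 ≥ 9, which holds.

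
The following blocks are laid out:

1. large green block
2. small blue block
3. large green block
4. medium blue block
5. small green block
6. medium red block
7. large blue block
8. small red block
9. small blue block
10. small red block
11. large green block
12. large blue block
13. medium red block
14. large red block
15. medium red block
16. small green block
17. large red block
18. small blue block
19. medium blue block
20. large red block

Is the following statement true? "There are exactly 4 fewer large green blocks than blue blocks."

large green blocks: 3.
blue blocks: 7.
The claim requires 7 − 3 (= 4) to equal 4, which holds.

True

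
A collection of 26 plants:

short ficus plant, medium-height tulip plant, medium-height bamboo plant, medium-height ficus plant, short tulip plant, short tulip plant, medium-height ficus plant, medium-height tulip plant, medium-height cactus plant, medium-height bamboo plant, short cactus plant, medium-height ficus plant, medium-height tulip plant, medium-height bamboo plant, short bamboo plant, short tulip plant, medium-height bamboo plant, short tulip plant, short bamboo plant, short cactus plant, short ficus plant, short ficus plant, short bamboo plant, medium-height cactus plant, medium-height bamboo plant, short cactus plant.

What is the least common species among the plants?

Counts by species: bamboo 8, tulip 7, ficus 6, cactus 5.
The minimum is 5, held uniquely by cactus.

cactus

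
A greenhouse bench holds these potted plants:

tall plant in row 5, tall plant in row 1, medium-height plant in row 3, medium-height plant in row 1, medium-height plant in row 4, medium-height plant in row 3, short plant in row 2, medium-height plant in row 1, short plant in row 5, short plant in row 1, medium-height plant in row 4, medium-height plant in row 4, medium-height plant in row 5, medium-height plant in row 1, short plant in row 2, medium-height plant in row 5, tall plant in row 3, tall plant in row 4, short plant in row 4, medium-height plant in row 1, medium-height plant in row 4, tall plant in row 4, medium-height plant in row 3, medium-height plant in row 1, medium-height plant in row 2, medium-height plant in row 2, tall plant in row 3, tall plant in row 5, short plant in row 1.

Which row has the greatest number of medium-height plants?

Counts by row (restricted to medium-height plants): row 1→5, row 4→4, row 3→3, row 5→2, row 2→2.
The maximum is 5, held uniquely by row 1.

row 1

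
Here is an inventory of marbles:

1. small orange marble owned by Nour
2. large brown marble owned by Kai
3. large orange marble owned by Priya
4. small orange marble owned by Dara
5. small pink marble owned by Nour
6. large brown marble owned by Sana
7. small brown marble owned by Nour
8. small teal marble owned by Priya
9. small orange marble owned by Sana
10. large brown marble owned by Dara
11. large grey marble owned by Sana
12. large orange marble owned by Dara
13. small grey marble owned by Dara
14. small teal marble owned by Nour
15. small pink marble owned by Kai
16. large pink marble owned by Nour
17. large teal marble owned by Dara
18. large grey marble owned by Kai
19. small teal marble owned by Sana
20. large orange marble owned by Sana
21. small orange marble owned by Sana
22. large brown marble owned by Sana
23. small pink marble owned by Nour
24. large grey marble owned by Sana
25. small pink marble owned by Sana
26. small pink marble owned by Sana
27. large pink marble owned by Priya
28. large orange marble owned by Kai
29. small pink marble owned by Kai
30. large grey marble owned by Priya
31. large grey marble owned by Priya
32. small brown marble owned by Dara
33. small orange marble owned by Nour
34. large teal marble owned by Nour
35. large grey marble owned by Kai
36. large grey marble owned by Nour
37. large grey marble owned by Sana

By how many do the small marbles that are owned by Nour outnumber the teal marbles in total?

small marbles owned by Nour: 6.
teal marbles: 5.
6 − 5 = 1.

1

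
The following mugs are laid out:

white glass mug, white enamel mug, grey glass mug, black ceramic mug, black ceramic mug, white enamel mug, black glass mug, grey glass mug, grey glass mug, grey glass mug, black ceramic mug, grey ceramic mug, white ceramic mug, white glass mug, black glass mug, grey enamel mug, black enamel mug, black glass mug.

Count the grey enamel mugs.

1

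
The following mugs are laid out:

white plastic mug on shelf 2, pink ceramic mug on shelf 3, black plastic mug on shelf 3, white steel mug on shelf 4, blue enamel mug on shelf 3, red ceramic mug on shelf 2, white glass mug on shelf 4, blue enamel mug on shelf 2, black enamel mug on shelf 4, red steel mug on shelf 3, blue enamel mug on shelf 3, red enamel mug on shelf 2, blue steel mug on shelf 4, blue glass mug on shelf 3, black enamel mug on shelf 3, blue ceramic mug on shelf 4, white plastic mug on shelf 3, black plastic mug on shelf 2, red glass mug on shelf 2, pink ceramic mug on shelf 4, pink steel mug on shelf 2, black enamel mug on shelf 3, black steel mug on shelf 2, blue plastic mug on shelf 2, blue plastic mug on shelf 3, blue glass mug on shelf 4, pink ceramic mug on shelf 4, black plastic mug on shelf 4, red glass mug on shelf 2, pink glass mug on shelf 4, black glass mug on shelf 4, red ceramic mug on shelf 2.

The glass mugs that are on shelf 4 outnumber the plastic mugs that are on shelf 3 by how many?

1

glass mugs on shelf 4: 4.
plastic mugs on shelf 3: 3.
4 − 3 = 1.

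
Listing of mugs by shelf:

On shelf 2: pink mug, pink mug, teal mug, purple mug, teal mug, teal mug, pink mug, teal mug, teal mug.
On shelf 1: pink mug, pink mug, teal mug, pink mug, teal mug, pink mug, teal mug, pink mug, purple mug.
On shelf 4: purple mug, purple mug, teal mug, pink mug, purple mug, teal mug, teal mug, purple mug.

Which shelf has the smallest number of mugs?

shelf 4

Counts by shelf: shelf 2→9, shelf 1→9, shelf 4→8.
The minimum is 8, held uniquely by shelf 4.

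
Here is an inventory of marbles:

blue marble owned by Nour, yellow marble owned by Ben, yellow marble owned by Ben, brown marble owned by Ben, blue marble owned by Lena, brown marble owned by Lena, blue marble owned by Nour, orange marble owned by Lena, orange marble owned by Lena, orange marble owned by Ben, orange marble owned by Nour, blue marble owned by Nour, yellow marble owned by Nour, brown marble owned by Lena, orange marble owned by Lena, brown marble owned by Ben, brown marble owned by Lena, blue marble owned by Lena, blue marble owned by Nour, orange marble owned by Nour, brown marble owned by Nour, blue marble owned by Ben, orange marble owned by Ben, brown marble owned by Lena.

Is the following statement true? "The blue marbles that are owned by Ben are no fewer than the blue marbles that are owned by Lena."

False

|blue marbles owned by Ben| = 1.
|blue marbles owned by Lena| = 2.
The claim requires 1 ≥ 2, which does not hold.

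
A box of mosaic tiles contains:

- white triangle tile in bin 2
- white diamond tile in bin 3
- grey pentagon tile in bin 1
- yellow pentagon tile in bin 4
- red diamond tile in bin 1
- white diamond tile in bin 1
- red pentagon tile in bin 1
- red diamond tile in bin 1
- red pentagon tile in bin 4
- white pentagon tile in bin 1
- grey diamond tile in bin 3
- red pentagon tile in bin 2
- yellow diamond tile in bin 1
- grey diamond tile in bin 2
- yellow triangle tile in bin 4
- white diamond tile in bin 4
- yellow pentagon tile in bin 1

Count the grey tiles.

3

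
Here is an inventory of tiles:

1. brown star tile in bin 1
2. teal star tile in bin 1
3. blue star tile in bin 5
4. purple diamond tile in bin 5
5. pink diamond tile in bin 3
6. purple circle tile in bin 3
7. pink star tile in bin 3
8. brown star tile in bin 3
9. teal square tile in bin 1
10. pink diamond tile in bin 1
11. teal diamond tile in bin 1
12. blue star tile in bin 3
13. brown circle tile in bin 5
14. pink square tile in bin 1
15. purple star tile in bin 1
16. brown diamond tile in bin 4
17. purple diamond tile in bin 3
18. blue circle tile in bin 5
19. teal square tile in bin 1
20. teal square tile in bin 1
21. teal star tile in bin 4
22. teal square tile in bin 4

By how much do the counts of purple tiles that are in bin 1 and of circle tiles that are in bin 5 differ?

1

purple tiles in bin 1: 1. circle tiles in bin 5: 2.
|1 − 2| = 2 − 1 = 1.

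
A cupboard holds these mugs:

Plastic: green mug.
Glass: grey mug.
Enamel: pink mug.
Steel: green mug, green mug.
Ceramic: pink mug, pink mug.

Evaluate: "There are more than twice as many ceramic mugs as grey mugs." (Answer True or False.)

|ceramic mugs| = 2.
|grey mugs| = 1.
The claim requires 2 > 2 × 1 = 2, which does not hold.

False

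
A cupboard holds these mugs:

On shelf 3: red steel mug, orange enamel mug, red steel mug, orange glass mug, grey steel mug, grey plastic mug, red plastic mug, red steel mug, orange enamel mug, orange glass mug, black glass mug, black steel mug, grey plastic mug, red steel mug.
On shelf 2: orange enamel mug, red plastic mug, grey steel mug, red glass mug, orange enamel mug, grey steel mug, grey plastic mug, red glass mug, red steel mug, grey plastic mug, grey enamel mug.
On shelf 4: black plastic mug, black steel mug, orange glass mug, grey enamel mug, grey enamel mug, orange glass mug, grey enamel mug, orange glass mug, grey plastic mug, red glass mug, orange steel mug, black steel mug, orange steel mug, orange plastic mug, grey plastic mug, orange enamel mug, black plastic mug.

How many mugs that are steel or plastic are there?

24

plastic: 11; steel: 13; together 11 + 13 = 24.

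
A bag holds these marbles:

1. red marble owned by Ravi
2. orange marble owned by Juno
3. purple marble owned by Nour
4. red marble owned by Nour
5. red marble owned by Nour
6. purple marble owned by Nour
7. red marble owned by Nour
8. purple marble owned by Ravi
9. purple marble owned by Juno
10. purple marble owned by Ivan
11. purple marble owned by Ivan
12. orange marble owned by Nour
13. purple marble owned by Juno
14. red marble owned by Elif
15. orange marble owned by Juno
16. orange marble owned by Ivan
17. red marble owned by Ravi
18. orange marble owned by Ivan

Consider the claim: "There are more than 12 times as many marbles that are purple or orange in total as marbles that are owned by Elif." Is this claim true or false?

False

marbles that are purple or orange: 12.
marbles owned by Elif: 1.
The claim requires 12 > 12 × 1 = 12, which does not hold.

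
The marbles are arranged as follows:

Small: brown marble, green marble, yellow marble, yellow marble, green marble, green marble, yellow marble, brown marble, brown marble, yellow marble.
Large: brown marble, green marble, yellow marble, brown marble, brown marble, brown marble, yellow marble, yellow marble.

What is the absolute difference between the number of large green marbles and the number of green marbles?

large green marbles: 1. green marbles: 4.
|1 − 4| = 4 − 1 = 3.

3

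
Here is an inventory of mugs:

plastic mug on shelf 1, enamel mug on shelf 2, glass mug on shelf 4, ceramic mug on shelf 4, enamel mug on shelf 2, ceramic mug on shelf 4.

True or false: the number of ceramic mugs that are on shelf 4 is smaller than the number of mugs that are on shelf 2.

|ceramic mugs on shelf 4| = 2.
|mugs on shelf 2| = 2.
The claim requires 2 < 2, which does not hold.

False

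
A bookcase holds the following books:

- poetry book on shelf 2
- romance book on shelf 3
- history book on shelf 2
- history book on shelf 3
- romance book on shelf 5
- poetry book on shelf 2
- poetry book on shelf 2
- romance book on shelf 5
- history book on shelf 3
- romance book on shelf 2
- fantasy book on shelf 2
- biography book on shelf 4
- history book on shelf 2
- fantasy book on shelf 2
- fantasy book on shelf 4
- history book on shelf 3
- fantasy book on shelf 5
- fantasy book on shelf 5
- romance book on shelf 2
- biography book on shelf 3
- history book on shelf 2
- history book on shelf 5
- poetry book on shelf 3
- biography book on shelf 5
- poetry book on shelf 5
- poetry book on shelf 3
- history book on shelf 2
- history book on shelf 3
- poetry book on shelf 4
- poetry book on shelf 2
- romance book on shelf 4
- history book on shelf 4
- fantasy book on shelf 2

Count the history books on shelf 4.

1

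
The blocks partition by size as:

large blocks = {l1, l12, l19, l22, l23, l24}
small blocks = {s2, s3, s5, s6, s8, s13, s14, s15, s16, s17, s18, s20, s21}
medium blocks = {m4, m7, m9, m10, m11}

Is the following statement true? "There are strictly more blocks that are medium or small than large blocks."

There are 18 blocks that are medium or small.
There are 6 large blocks.
The claim requires 18 > 6, which holds.

True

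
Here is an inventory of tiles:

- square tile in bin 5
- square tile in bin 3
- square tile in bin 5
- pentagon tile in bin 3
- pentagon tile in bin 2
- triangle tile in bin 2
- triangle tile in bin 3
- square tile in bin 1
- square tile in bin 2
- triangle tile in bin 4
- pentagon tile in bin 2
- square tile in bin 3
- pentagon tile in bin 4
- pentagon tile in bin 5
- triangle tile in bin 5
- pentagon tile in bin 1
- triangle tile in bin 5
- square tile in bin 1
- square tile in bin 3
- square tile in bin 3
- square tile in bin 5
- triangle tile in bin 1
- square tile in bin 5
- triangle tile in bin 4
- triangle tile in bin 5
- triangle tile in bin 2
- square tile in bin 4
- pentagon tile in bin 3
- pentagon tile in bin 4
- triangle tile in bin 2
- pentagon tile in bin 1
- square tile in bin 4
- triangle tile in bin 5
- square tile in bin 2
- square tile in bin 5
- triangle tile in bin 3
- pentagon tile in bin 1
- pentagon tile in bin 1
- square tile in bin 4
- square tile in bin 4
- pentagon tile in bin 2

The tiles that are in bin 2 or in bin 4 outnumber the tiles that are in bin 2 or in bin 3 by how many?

tiles in bin 2 or in bin 4: 16.
tiles in bin 2 or in bin 3: 16.
16 − 16 = 0.

0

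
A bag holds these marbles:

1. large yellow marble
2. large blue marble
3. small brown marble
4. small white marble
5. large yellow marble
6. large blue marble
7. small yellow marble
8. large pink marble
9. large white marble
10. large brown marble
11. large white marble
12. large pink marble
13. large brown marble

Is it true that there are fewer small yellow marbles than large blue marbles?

small yellow marbles: 1.
large blue marbles: 2.
The claim requires 1 < 2, which holds.

True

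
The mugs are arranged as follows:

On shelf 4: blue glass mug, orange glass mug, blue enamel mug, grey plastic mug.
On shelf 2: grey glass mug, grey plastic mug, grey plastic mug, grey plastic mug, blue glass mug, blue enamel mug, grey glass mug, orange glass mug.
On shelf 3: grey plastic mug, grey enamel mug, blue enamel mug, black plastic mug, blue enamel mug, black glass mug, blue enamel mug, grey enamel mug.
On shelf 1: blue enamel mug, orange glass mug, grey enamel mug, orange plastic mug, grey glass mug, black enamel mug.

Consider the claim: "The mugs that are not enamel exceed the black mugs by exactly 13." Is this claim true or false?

|mugs that are not enamel| = 16.
|black mugs| = 3.
The claim requires 16 − 3 (= 13) to equal 13, which holds.

True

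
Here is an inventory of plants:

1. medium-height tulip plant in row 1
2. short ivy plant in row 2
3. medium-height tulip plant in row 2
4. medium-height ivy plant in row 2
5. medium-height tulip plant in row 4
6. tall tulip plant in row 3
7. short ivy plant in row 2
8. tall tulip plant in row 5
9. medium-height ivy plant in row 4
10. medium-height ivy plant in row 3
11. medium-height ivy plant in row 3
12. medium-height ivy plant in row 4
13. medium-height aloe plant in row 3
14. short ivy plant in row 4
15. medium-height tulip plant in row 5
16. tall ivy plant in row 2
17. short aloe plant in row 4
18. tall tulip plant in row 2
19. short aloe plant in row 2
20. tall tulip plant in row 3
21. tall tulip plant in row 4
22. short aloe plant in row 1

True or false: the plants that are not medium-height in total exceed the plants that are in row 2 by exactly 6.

plants that are not medium-height: 12.
plants in row 2: 7.
The claim requires 12 − 7 (= 5) to equal 6, which does not hold.

False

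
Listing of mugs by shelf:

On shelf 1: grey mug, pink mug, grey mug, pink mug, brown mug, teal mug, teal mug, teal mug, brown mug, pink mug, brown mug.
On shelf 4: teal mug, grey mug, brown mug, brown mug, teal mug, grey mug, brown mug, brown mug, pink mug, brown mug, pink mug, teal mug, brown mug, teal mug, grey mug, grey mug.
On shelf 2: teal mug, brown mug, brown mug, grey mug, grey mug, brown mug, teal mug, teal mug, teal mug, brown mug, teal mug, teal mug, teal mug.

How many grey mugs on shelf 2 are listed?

2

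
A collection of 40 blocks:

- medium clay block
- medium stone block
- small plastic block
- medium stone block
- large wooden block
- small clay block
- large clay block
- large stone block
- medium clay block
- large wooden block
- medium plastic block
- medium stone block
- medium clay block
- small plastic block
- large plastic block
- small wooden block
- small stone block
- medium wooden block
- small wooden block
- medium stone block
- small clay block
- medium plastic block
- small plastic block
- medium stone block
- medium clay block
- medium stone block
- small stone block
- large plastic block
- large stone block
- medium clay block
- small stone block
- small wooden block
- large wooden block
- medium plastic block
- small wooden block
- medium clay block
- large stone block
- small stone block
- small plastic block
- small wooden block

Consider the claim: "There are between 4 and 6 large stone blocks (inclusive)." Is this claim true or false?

False

There are 3 large stone blocks.
The claim requires 4 ≤ 3 ≤ 6, which does not hold.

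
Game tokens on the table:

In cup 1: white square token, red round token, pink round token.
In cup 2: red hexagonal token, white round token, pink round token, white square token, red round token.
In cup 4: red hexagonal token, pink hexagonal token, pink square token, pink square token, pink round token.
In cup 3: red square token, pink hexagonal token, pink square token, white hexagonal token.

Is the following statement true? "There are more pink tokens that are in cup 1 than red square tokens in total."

pink tokens in cup 1: 1.
red square tokens: 1.
The claim requires 1 > 1, which does not hold.

False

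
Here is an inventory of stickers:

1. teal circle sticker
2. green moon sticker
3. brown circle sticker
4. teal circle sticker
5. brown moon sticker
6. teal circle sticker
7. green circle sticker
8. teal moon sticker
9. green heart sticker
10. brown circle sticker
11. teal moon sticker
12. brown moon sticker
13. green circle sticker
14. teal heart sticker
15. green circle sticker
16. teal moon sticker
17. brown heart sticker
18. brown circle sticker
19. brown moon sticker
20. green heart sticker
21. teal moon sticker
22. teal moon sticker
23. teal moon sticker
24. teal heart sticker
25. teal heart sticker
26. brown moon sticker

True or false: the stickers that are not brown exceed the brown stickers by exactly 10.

There are 18 stickers that are not brown.
There are 8 brown stickers.
The claim requires 18 − 8 (= 10) to equal 10, which holds.

True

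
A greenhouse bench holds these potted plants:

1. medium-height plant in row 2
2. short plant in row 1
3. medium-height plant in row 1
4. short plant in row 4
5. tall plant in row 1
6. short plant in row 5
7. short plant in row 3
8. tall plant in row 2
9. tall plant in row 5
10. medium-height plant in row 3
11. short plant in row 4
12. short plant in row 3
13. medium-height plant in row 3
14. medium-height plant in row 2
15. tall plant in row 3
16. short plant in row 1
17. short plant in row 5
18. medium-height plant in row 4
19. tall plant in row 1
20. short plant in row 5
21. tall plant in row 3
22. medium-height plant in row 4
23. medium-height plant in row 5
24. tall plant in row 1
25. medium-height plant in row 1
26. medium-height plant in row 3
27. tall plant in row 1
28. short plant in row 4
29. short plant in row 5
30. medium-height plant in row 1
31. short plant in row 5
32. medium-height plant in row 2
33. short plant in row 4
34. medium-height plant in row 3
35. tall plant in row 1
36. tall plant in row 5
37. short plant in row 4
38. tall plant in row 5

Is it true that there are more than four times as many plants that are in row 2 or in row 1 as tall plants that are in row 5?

plants in row 2 or in row 1: 14.
tall plants in row 5: 3.
The claim requires 14 > 4 × 3 = 12, which holds.

True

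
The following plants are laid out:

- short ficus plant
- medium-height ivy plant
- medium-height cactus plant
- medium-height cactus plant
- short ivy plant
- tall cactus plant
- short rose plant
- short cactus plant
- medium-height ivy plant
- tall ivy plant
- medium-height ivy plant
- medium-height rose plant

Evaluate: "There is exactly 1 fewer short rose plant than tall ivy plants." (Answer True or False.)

|short rose plants| = 1.
|tall ivy plants| = 1.
The claim requires 1 − 1 (= 0) to equal 1, which does not hold.

False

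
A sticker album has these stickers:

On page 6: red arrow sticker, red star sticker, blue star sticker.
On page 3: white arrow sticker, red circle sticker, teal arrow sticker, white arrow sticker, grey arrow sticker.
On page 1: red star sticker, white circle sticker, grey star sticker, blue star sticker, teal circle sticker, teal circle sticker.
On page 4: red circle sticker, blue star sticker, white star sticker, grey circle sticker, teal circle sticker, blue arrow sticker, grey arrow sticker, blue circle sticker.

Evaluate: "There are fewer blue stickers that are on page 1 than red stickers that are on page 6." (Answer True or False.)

|blue stickers on page 1| = 1.
|red stickers on page 6| = 2.
The claim requires 1 < 2, which holds.

True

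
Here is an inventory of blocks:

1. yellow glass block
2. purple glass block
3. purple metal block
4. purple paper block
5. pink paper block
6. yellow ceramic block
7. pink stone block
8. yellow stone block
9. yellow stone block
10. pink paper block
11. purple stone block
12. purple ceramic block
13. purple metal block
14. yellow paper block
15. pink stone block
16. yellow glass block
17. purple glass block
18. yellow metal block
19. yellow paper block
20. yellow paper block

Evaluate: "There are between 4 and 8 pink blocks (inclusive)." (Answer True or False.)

True

|pink blocks| = 4.
The claim requires 4 ≤ 4 ≤ 8, which holds.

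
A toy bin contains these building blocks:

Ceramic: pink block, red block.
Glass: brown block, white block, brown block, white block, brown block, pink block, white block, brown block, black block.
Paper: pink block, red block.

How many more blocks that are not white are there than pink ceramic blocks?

blocks that are not white: 10.
pink ceramic blocks: 1.
10 − 1 = 9.

9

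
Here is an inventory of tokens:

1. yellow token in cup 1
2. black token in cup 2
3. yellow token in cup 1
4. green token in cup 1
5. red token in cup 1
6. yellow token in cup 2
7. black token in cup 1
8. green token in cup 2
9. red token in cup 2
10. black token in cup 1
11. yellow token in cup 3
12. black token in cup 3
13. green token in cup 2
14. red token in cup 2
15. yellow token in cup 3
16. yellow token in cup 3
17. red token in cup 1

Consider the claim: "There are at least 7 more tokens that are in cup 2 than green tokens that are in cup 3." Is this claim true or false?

False

|tokens in cup 2| = 6.
|green tokens in cup 3| = 0.
The claim requires 6 − 0 = 6 ≥ 7, which does not hold.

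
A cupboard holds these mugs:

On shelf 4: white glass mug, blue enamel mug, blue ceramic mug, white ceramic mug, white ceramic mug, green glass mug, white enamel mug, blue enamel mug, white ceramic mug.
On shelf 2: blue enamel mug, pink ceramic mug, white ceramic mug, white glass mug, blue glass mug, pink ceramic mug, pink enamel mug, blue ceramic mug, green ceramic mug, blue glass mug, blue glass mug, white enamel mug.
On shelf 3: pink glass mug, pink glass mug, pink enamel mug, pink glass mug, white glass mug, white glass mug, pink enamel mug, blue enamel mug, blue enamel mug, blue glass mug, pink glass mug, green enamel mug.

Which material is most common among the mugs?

glass

Counts by material: glass 13, enamel 11, ceramic 9.
The maximum is 13, held uniquely by glass.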